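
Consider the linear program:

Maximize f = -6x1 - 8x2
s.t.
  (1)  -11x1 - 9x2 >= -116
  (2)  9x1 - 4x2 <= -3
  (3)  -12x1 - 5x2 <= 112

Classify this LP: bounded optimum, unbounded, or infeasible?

Extreme points and f = -6x1 - 8x2:
  (437/125, 1077/125) → f = -11238/125
  (-1588/53, 2624/53) → f = -11464/53
  (-463/93, -324/31) → f = 3518/31
The feasible region has finitely many vertices and no improving ray; the maximum is 3518/31 at (-463/93, -324/31).

bounded optimum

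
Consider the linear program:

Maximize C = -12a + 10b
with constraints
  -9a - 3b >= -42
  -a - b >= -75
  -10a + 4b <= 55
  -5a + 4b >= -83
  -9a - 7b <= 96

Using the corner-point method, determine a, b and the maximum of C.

a = 1/22, b = 305/22, maximum C = 1519/11

Extreme points and C = -12a + 10b:
  (1/22, 305/22) → C = 1519/11
  (139/17, -179/17) → C = -3458/17
  (-769/106, -465/106) → C = 2289/53
  (197/71, -1227/71) → C = -14634/71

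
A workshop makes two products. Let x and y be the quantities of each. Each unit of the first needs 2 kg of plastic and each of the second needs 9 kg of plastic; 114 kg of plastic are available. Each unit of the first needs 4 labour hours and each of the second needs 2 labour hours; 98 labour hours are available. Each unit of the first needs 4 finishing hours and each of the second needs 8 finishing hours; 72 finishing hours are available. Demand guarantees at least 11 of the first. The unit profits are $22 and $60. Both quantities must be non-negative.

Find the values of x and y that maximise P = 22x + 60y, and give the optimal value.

x = 11, y = 7/2, maximum P = 452

At the optimal vertex, 4x + 8y = 72 and x = 11.
Solving simultaneously gives x = 11, y = 7/2.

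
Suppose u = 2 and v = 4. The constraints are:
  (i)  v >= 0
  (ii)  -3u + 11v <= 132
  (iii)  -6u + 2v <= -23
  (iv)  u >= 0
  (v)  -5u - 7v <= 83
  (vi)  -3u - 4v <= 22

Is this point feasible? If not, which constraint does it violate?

not feasible — violates (iii)

Constraint (iii): -6u + 2v = -4, which is not ≤ -23. All other constraints are satisfied.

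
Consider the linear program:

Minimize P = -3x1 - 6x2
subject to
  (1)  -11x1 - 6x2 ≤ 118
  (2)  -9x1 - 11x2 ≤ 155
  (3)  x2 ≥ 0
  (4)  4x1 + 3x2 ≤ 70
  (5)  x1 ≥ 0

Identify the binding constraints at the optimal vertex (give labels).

(4) and (5)

Feasible corners and P = -3x1 - 6x2:
  (35/2, 0) → P = -105/2
  (0, 0) → P = 0
  (0, 70/3) → P = -140

The minimum is at (0, 70/3). Substituting into each constraint, equality holds for (4) and (5); the remaining constraints have slack.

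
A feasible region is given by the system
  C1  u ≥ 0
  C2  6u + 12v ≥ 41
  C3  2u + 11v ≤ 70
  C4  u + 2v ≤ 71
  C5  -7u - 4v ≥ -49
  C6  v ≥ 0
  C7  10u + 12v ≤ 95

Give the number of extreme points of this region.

Intersecting each pair of boundary lines and keeping only the points that satisfy every inequality leaves:
  (0, 41/12)
  (0, 70/11)
  (41/6, 0)
  (205/86, 255/43)
  (7, 0)
  (52/11, 175/44)

6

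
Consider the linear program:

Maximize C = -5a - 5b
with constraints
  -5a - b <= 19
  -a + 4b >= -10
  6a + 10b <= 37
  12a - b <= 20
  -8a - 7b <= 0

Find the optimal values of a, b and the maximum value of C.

a = 35/23, b = -40/23, maximum C = 25/23

Vertices and C = -5a - 5b:
  (-227/44, 299/44) → C = -90/11
  (-133/27, 152/27) → C = -95/27
  (79/42, 18/7) → C = -935/42
  (35/23, -40/23) → C = 25/23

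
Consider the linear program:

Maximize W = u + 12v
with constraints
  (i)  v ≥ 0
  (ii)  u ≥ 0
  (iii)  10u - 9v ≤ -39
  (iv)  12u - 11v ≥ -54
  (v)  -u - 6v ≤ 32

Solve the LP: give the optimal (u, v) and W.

Corner points and W = u + 12v:
  (0, 13/3) → W = 52
  (0, 54/11) → W = 648/11
  (57/2, 36) → W = 921/2

u = 57/2, v = 36, maximum W = 921/2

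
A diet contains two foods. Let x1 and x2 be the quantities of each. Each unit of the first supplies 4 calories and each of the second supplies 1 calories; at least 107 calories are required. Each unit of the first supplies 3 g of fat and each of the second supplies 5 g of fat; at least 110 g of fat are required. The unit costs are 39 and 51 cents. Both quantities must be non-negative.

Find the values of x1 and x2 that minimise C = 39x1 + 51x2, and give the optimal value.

x1 = 25, x2 = 7, minimum C = 1332

The feasible region is unbounded (it extends along (0, 1), (1, 0)), but C strictly increases along every unbounded feasible direction, so there is no improving ray and the minimum is attained at a vertex.

At the optimal vertex, 4x1 + x2 = 107 and 3x1 + 5x2 = 110.
Solving simultaneously gives x1 = 25, x2 = 7.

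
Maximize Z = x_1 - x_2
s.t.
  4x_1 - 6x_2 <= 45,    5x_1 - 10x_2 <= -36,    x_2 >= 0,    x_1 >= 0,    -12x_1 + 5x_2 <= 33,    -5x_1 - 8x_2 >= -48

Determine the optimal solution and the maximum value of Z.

x_1 = 32/15, x_2 = 14/3, maximum Z = -38/15

Corner points and Z = x_1 - x_2:
  (0, 18/5) → Z = -18/5
  (32/15, 14/3) → Z = -38/15
  (0, 6) → Z = -6

At the optimal vertex, 5x_1 - 10x_2 = -36 and -5x_1 - 8x_2 = -48.
Solving simultaneously gives x_1 = 32/15, x_2 = 14/3.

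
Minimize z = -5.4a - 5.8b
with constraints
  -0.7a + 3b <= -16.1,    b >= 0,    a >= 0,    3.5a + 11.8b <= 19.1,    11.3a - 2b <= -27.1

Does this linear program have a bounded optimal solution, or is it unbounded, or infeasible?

The boundaries 3.5a + 11.8b = 19.1 and 11.3a - 2b = -27.1 meet at (-4693/2339, 5178/2339), but that point violates -0.7a + 3b ≤ -16.1. Every candidate vertex is excluded by some other constraint, so the feasible region is empty.

infeasible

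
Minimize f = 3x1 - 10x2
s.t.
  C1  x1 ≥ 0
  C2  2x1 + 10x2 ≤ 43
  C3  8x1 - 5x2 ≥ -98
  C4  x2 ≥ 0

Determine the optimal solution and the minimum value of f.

x1 = 0, x2 = 43/10, minimum f = -43

Corner points and f = 3x1 - 10x2:
  (0, 43/10) → f = -43
  (0, 0) → f = 0
  (43/2, 0) → f = 129/2

The optimum lies where x1 = 0 and 2x1 + 10x2 = 43.
Solving simultaneously gives x1 = 0, x2 = 43/10.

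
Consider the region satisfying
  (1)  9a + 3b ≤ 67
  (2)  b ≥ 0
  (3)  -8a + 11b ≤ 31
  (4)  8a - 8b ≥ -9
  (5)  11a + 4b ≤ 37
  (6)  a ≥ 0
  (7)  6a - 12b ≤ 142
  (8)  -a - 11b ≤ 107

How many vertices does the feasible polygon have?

Of the 28 pairwise boundary intersections, those satisfying every inequality are:
  (37/11, 0)
  (0, 0)
  (13/6, 79/24)
  (0, 9/8)

4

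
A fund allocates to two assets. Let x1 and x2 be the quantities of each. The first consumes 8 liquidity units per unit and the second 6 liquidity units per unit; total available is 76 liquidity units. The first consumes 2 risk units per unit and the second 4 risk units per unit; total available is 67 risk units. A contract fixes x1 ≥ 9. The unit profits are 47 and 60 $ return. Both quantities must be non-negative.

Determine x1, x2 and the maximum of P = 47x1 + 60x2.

Feasible corners and P = 47x1 + 60x2:
  (19/2, 0) → P = 893/2
  (9, 0) → P = 423
  (9, 2/3) → P = 463

The optimum lies where 8x1 + 6x2 = 76 and x1 = 9.
Solving simultaneously gives x1 = 9, x2 = 2/3.

x1 = 9, x2 = 2/3, maximum P = 463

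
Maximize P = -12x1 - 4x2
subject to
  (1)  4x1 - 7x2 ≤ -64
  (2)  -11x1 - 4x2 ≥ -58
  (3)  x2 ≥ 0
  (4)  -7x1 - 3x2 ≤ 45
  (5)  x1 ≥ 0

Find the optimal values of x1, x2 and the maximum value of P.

Vertices and P = -12x1 - 4x2:
  (50/31, 312/31) → P = -1848/31
  (0, 64/7) → P = -256/7
  (0, 29/2) → P = -58

x1 = 0, x2 = 64/7, maximum P = -256/7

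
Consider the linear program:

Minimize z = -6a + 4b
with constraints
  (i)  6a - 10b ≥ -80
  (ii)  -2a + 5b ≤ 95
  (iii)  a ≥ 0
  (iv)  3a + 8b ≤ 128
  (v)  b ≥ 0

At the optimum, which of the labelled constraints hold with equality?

(iv) and (v)

Feasible corners and z = -6a + 4b:
  (0, 8) → z = 32
  (320/39, 168/13) → z = 32/13
  (0, 0) → z = 0
  (128/3, 0) → z = -256

The minimum is at (128/3, 0). Substituting into each constraint, equality holds for (iv) and (v); the remaining constraints have slack.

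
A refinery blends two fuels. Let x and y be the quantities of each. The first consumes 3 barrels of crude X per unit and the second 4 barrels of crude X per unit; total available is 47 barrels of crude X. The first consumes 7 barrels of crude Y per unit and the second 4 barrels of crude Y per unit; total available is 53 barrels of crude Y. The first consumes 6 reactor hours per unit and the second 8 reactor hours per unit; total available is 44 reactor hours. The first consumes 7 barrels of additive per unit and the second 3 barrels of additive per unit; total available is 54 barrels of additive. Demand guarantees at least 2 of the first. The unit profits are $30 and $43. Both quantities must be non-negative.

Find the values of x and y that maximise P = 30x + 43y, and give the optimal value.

x = 2, y = 4, maximum P = 232

Corner points and P = 30x + 43y:
  (22/3, 0) → P = 220
  (2, 0) → P = 60
  (2, 4) → P = 232

At the optimal vertex, 6x + 8y = 44 and x = 2.
Solving simultaneously gives x = 2, y = 4.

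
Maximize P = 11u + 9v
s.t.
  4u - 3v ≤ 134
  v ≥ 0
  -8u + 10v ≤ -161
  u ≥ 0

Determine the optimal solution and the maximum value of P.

u = 857/16, v = 107/4, maximum P = 13279/16

Vertices and P = 11u + 9v:
  (67/2, 0) → P = 737/2
  (857/16, 107/4) → P = 13279/16
  (161/8, 0) → P = 1771/8

The binding constraints are 4u - 3v = 134 and -8u + 10v = -161.
Solving simultaneously gives u = 857/16, v = 107/4.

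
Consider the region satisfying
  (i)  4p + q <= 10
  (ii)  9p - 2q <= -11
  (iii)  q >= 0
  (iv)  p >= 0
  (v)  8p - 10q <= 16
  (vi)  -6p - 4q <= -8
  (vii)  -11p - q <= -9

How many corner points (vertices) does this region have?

4

Intersecting each pair of boundary lines and keeping only the points that satisfy every inequality leaves:
  (9/17, 134/17)
  (0, 10)
  (7/31, 202/31)
  (0, 9)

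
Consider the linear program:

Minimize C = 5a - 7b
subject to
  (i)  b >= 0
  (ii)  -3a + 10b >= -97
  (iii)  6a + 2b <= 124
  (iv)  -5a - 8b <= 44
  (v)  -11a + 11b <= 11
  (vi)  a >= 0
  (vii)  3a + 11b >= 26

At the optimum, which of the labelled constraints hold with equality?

Corner points and C = 5a - 7b:
  (62/3, 0) → C = 310/3
  (26/3, 0) → C = 130/3
  (61/4, 65/4) → C = -75/2
  (15/14, 29/14) → C = -64/7

The minimum is at (61/4, 65/4). Substituting into each constraint, equality holds for (iii) and (v); the remaining constraints have slack.

(iii) and (v)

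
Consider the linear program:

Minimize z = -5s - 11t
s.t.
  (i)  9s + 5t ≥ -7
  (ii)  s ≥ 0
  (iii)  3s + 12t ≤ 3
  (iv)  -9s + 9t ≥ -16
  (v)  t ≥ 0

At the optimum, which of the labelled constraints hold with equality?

(iii) and (v)

Feasible corners and z = -5s - 11t:
  (0, 1/4) → z = -11/4
  (0, 0) → z = 0
  (1, 0) → z = -5

The minimum is at (1, 0). Substituting into each constraint, equality holds for (iii) and (v); the remaining constraints have slack.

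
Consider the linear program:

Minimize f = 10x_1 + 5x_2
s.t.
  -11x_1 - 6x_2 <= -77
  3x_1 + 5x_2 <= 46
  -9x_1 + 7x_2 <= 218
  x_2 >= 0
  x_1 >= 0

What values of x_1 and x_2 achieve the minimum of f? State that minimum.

Extreme points and f = 10x_1 + 5x_2:
  (109/37, 275/37) → f = 2465/37
  (7, 0) → f = 70
  (46/3, 0) → f = 460/3

x_1 = 109/37, x_2 = 275/37, minimum f = 2465/37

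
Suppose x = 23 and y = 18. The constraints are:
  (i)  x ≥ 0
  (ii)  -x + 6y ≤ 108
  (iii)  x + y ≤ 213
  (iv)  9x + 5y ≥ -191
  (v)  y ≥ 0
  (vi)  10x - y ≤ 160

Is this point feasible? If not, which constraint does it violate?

Constraint (vi): 10x - y = 212, which is not ≤ 160. All other constraints are satisfied.

not feasible — violates (vi)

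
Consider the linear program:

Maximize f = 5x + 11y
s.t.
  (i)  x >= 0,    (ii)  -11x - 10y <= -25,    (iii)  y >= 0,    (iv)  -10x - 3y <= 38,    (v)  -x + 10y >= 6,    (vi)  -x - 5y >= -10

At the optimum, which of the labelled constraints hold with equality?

(v) and (vi)

Vertices and f = 5x + 11y:
  (19/12, 91/120) → f = 1951/120
  (5/9, 17/9) → f = 212/9
  (14/3, 16/15) → f = 526/15

The maximum is at (14/3, 16/15). Substituting into each constraint, equality holds for (v) and (vi); the remaining constraints have slack.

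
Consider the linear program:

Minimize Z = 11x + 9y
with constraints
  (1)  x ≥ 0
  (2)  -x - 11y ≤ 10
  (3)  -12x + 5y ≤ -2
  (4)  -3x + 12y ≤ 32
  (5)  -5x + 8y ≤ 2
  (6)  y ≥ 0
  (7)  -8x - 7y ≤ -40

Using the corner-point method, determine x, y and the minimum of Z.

Feasible corners and Z = 11x + 9y:
  (58/9, 77/18) → Z = 1969/18
  (34/11, 24/11) → Z = 590/11
  (5, 0) → Z = 55
The feasible region is unbounded (it extends along (4, 1), (1, 0)), but Z strictly increases along every unbounded feasible direction, so there is no improving ray and the minimum is attained at a vertex.

The optimum lies where -5x + 8y = 2 and -8x - 7y = -40.
Solving simultaneously gives x = 34/11, y = 24/11.

x = 34/11, y = 24/11, minimum Z = 590/11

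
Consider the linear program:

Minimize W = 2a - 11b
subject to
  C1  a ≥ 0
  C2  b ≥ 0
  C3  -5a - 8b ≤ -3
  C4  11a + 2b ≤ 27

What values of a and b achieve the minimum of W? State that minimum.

Corner points and W = 2a - 11b:
  (0, 3/8) → W = -33/8
  (0, 27/2) → W = -297/2
  (3/5, 0) → W = 6/5
  (27/11, 0) → W = 54/11

The optimum lies where a = 0 and 11a + 2b = 27.
Solving simultaneously gives a = 0, b = 27/2.

a = 0, b = 27/2, minimum W = -297/2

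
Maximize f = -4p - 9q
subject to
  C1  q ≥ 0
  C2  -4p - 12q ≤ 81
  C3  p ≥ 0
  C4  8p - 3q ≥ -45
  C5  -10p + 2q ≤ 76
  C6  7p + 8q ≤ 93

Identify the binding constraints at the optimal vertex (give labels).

Corner points and f = -4p - 9q:
  (0, 0) → f = 0
  (93/7, 0) → f = -372/7
  (0, 93/8) → f = -837/8

The maximum is at (0, 0). Substituting into each constraint, equality holds for C1 and C3; the remaining constraints have slack.

C1 and C3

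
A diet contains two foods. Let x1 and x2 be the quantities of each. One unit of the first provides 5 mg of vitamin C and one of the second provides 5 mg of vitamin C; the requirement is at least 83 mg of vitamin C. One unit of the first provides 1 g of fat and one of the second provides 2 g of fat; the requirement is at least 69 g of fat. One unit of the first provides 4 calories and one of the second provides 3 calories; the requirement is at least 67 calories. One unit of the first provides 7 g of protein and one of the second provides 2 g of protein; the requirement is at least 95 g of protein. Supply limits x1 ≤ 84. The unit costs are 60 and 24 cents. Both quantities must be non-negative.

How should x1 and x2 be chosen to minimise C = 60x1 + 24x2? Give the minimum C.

x1 = 13/3, x2 = 97/3, minimum C = 1036

The feasible region is unbounded (it extends along (0, 1)), but C strictly increases along every unbounded feasible direction, so there is no improving ray and the minimum is attained at a vertex.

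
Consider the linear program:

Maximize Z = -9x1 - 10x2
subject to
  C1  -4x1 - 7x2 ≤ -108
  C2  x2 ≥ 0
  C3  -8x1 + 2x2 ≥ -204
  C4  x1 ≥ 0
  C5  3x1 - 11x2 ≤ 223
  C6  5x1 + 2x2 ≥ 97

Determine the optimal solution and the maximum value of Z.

Feasible corners and Z = -9x1 - 10x2:
  (411/16, 3/4) → Z = -3819/16
  (463/27, 152/27) → Z = -5687/27
  (0, 97/2) → Z = -485
The feasible region is unbounded (it extends along (0, 1), (1, 4)), but Z strictly decreases along every unbounded feasible direction, so there is no improving ray and the maximum is attained at a vertex.

At the optimal vertex, -4x1 - 7x2 = -108 and 5x1 + 2x2 = 97.
Solving simultaneously gives x1 = 463/27, x2 = 152/27.

x1 = 463/27, x2 = 152/27, maximum Z = -5687/27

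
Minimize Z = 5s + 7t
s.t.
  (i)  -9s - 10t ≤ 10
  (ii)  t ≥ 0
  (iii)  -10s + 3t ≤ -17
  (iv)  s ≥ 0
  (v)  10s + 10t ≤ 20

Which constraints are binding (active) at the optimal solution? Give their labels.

(ii) and (iii)

Extreme points and Z = 5s + 7t:
  (17/10, 0) → Z = 17/2
  (2, 0) → Z = 10
  (23/13, 3/13) → Z = 136/13

The minimum is at (17/10, 0). Substituting into each constraint, equality holds for (ii) and (iii); the remaining constraints have slack.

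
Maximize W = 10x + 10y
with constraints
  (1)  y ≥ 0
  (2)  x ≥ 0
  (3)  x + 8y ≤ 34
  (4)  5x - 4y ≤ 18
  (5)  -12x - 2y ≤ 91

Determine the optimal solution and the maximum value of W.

x = 70/11, y = 38/11, maximum W = 1080/11

The optimum lies where x + 8y = 34 and 5x - 4y = 18.
Solving simultaneously gives x = 70/11, y = 38/11.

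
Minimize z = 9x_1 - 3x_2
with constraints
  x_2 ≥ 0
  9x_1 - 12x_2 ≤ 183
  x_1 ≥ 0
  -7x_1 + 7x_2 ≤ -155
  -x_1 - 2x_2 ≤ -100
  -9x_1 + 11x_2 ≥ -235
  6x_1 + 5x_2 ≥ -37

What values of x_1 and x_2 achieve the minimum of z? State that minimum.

x_1 = 1010/21, x_2 = 545/21, minimum z = 355

The feasible region is unbounded (it extends along (1, 1), (11, 9)), but z strictly increases along every unbounded feasible direction, so there is no improving ray and the minimum is attained at a vertex.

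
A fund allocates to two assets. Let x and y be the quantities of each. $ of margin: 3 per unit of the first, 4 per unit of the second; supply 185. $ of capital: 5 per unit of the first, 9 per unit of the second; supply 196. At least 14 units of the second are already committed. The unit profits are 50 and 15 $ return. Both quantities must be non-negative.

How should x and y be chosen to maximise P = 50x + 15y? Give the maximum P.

x = 14, y = 14, maximum P = 910

Extreme points and P = 50x + 15y:
  (0, 196/9) → P = 980/3
  (0, 14) → P = 210
  (14, 14) → P = 910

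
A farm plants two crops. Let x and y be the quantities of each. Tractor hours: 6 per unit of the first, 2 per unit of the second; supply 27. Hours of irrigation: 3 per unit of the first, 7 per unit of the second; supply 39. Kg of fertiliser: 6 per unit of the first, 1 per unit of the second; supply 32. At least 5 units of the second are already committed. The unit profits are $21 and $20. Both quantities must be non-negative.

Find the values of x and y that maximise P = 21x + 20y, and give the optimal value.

x = 4/3, y = 5, maximum P = 128

Corner points and P = 21x + 20y:
  (0, 39/7) → P = 780/7
  (0, 5) → P = 100
  (4/3, 5) → P = 128

The binding constraints are 3x + 7y = 39 and y = 5.
Solving simultaneously gives x = 4/3, y = 5.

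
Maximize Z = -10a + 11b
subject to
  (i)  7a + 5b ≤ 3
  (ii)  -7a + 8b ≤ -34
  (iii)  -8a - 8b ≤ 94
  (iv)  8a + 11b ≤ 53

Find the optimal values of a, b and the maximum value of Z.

Corner points and Z = -10a + 11b:
  (194/91, -31/13) → Z = -4327/91
  (247/8, -341/8) → Z = -6221/8
  (-4, -31/4) → Z = -181/4

At the optimal vertex, -7a + 8b = -34 and -8a - 8b = 94.
Solving simultaneously gives a = -4, b = -31/4.

a = -4, b = -31/4, maximum Z = -181/4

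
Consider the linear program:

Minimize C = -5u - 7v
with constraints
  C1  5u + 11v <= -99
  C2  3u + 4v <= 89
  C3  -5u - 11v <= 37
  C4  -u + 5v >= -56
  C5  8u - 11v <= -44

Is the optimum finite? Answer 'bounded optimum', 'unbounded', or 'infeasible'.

infeasible

Constraints 5u + 11v ≤ -99 and -5u - 11v ≤ 37 have parallel boundaries but demand opposite sides — no point can satisfy both, so the region is empty.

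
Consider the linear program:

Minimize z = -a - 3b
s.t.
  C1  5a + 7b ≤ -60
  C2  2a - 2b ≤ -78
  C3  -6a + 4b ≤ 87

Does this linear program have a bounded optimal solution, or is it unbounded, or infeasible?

infeasible

The boundaries 5a + 7b = -60 and 2a - 2b = -78 meet at (-111/4, 45/4), but that point violates -6a + 4b ≤ 87. Every candidate vertex is excluded by some other constraint, so the feasible region is empty.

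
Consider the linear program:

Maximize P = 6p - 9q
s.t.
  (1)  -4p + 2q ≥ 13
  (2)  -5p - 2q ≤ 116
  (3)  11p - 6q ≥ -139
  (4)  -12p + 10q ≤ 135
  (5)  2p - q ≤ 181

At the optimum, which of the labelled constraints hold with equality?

(1) and (2)

Vertices and P = 6p - 9q:
  (-43/3, -133/6) → P = 227/2
  (35/4, 24) → P = -327/2
  (-487/26, -581/52) → P = -615/52
  (-290/19, -183/38) → P = -1833/38

The maximum is at (-43/3, -133/6). Substituting into each constraint, equality holds for (1) and (2); the remaining constraints have slack.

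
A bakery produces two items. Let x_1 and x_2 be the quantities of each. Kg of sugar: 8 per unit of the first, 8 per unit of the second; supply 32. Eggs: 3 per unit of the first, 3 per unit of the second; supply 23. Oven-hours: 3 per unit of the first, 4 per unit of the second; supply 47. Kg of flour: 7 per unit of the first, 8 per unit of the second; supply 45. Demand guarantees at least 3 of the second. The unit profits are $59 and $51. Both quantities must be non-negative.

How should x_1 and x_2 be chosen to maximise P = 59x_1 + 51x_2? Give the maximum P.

x_1 = 1, x_2 = 3, maximum P = 212

Extreme points and P = 59x_1 + 51x_2:
  (0, 4) → P = 204
  (0, 3) → P = 153
  (1, 3) → P = 212

The binding constraints are 8x_1 + 8x_2 = 32 and x_2 = 3.
Solving simultaneously gives x_1 = 1, x_2 = 3.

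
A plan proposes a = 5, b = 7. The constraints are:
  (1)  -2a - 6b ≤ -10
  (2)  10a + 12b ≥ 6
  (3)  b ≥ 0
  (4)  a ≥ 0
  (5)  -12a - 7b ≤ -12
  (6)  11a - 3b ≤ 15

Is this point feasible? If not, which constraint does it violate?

not feasible — violates (6)

Constraint (6): 11a - 3b = 34, which is not ≤ 15. All other constraints are satisfied.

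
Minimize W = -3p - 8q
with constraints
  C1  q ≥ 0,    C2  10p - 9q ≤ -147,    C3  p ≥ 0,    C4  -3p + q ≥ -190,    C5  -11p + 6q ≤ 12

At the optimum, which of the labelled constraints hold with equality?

Vertices and W = -3p - 8q:
  (1857/17, 2341/17) → W = -24299/17
  (258/13, 499/13) → W = -4766/13
  (1152/7, 2126/7) → W = -20464/7

The minimum is at (1152/7, 2126/7). Substituting into each constraint, equality holds for C4 and C5; the remaining constraints have slack.

C4 and C5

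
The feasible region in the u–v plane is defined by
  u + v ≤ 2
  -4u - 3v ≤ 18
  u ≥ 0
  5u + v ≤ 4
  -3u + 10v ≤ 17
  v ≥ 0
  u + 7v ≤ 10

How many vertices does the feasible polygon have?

Intersecting each pair of boundary lines and keeping only the points that satisfy every inequality leaves:
  (0, 0)
  (0, 10/7)
  (4/5, 0)
  (9/17, 23/17)

4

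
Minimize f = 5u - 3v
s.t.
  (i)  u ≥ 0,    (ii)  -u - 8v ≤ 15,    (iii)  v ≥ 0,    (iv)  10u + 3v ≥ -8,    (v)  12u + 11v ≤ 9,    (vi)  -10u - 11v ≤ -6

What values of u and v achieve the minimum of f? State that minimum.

u = 0, v = 9/11, minimum f = -27/11

Extreme points and f = 5u - 3v:
  (0, 9/11) → f = -27/11
  (0, 6/11) → f = -18/11
  (3/4, 0) → f = 15/4
  (3/5, 0) → f = 3

The binding constraints are u = 0 and 12u + 11v = 9.
Solving simultaneously gives u = 0, v = 9/11.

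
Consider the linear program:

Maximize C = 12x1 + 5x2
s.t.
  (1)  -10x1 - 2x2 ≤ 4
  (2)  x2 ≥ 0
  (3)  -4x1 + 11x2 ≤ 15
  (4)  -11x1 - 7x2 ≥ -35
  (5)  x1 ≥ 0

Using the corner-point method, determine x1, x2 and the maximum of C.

Extreme points and C = 12x1 + 5x2:
  (35/11, 0) → C = 420/11
  (0, 0) → C = 0
  (280/149, 305/149) → C = 4885/149
  (0, 15/11) → C = 75/11

The binding constraints are x2 = 0 and -11x1 - 7x2 = -35.
Solving simultaneously gives x1 = 35/11, x2 = 0.

x1 = 35/11, x2 = 0, maximum C = 420/11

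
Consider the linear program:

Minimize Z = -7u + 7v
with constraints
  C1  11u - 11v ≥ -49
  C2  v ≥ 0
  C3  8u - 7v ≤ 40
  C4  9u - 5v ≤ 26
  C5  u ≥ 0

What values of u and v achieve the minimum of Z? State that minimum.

u = 26/9, v = 0, minimum Z = -182/9

Corner points and Z = -7u + 7v:
  (531/44, 727/44) → Z = 343/11
  (0, 49/11) → Z = 343/11
  (26/9, 0) → Z = -182/9
  (0, 0) → Z = 0

The binding constraints are v = 0 and 9u - 5v = 26.
Solving simultaneously gives u = 26/9, v = 0.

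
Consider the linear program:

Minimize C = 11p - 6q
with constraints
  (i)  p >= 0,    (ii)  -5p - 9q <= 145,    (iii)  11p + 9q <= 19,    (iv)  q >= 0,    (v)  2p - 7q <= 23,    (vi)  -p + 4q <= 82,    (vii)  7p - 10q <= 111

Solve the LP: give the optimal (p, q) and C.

Extreme points and C = 11p - 6q:
  (0, 19/9) → C = -38/3
  (0, 0) → C = 0
  (19/11, 0) → C = 19

p = 0, q = 19/9, minimum C = -38/3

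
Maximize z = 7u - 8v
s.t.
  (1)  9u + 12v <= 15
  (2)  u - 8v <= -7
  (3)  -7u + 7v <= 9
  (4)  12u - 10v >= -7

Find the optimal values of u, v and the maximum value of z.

Extreme points and z = 7u - 8v:
  (3/7, 13/14) → z = -31/7
  (11/39, 27/26) → z = -19/3
  (7/43, 77/86) → z = -259/43

The optimum lies where 9u + 12v = 15 and u - 8v = -7.
Solving simultaneously gives u = 3/7, v = 13/14.

u = 3/7, v = 13/14, maximum z = -31/7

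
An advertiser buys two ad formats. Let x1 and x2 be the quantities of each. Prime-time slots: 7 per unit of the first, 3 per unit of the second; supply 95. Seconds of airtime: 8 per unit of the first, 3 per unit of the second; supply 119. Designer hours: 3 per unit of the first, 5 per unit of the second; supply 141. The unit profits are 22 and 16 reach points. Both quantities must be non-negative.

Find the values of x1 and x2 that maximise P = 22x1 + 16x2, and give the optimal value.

x1 = 2, x2 = 27, maximum P = 476

Extreme points and P = 22x1 + 16x2:
  (0, 0) → P = 0
  (0, 141/5) → P = 2256/5
  (95/7, 0) → P = 2090/7
  (2, 27) → P = 476

At the optimal vertex, 7x1 + 3x2 = 95 and 3x1 + 5x2 = 141.
Solving simultaneously gives x1 = 2, x2 = 27.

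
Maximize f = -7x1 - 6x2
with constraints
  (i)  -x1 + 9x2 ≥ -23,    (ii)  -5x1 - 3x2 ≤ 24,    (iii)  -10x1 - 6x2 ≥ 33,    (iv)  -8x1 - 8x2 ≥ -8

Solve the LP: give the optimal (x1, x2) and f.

Vertices and f = -7x1 - 6x2:
  (-49/16, -139/48) → f = 621/16
  (-53/32, -263/96) → f = 897/32
  (-27/2, 29/2) → f = 15/2
  (-39/4, 43/4) → f = 15/4

At the optimal vertex, -x1 + 9x2 = -23 and -5x1 - 3x2 = 24.
Solving simultaneously gives x1 = -49/16, x2 = -139/48.

x1 = -49/16, x2 = -139/48, maximum f = 621/16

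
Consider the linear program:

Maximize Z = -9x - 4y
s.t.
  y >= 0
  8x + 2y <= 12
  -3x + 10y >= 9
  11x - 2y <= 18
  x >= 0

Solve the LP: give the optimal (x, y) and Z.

The optimum lies where -3x + 10y = 9 and x = 0.
Solving simultaneously gives x = 0, y = 9/10.

x = 0, y = 9/10, maximum Z = -18/5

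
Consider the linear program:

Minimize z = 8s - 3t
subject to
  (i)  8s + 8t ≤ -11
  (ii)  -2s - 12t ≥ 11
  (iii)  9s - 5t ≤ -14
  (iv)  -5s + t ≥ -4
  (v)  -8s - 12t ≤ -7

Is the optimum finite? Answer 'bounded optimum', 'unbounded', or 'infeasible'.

infeasible

The boundaries 8s + 8t = -11 and -8s - 12t = -7 meet at (-47/8, 9/2), but that point violates -2s - 12t ≥ 11. Every candidate vertex is excluded by some other constraint, so the feasible region is empty.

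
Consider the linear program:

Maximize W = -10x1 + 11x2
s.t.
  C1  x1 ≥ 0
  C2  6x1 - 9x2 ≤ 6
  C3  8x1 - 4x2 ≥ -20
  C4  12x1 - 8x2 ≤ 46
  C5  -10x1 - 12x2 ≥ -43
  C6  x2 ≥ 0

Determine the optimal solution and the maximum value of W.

x1 = 0, x2 = 43/12, maximum W = 473/12

Corner points and W = -10x1 + 11x2:
  (0, 43/12) → W = 473/12
  (0, 0) → W = 0
  (17/6, 11/9) → W = -134/9
  (1, 0) → W = -10

The optimum lies where x1 = 0 and -10x1 - 12x2 = -43.
Solving simultaneously gives x1 = 0, x2 = 43/12.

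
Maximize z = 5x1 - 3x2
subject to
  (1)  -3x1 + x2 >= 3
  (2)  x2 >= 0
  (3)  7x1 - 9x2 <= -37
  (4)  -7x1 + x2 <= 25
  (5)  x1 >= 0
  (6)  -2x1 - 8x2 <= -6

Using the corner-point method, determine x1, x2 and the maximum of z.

Corner points and z = 5x1 - 3x2:
  (1/2, 9/2) → z = -11
  (0, 37/9) → z = -37/3
  (0, 25) → z = -75
The feasible region is unbounded (it extends along (1, 7), (1, 3)), but z strictly decreases along every unbounded feasible direction, so there is no improving ray and the maximum is attained at a vertex.

The optimum lies where -3x1 + x2 = 3 and 7x1 - 9x2 = -37.
Solving simultaneously gives x1 = 1/2, x2 = 9/2.

x1 = 1/2, x2 = 9/2, maximum z = -11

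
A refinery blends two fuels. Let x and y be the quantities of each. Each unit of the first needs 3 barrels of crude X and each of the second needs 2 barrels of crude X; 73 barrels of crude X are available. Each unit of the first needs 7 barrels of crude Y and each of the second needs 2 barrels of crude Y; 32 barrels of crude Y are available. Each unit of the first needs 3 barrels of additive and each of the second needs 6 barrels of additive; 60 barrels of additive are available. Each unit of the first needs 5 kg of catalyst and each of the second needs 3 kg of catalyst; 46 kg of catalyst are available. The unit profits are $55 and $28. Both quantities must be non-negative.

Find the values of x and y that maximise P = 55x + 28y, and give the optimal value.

Vertices and P = 55x + 28y:
  (0, 0) → P = 0
  (0, 10) → P = 280
  (32/7, 0) → P = 1760/7
  (2, 9) → P = 362

The binding constraints are 7x + 2y = 32 and 3x + 6y = 60.
Solving simultaneously gives x = 2, y = 9.

x = 2, y = 9, maximum P = 362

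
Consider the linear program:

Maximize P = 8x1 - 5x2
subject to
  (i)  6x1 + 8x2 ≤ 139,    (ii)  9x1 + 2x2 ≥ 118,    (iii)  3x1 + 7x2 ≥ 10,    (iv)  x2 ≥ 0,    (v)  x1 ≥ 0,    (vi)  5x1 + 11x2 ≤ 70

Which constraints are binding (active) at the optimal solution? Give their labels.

(iv) and (vi)

Vertices and P = 8x1 - 5x2:
  (118/9, 0) → P = 944/9
  (1158/89, 40/89) → P = 9064/89
  (14, 0) → P = 112

The maximum is at (14, 0). Substituting into each constraint, equality holds for (iv) and (vi); the remaining constraints have slack.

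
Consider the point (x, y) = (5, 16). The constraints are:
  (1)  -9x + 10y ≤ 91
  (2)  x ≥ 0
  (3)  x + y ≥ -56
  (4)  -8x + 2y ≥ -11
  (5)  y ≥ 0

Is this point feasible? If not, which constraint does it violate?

Constraint (1): -9x + 10y = 115, which is not ≤ 91. All other constraints are satisfied.

not feasible — violates (1)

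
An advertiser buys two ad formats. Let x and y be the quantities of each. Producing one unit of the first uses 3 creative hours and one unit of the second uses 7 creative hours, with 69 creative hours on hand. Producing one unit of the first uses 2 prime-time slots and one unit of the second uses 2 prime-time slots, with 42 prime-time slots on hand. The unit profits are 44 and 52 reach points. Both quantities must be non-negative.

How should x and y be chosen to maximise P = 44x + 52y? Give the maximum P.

x = 39/2, y = 3/2, maximum P = 936

Corner points and P = 44x + 52y:
  (0, 0) → P = 0
  (0, 69/7) → P = 3588/7
  (21, 0) → P = 924
  (39/2, 3/2) → P = 936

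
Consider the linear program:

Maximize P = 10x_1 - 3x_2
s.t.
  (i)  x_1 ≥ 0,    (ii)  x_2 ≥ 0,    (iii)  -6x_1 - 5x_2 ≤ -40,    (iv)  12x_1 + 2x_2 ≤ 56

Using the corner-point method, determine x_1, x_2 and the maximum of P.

x_1 = 25/6, x_2 = 3, maximum P = 98/3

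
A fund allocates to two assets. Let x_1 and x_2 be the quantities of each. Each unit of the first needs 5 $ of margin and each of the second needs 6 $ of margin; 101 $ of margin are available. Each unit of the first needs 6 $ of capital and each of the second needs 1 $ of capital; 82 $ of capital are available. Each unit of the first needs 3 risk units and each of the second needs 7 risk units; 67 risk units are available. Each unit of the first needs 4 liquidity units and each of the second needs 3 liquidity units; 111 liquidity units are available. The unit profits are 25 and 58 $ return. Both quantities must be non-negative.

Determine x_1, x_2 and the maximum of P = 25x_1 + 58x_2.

x_1 = 13, x_2 = 4, maximum P = 557

Corner points and P = 25x_1 + 58x_2:
  (0, 0) → P = 0
  (0, 67/7) → P = 3886/7
  (41/3, 0) → P = 1025/3
  (13, 4) → P = 557

The binding constraints are 6x_1 + x_2 = 82 and 3x_1 + 7x_2 = 67.
Solving simultaneously gives x_1 = 13, x_2 = 4.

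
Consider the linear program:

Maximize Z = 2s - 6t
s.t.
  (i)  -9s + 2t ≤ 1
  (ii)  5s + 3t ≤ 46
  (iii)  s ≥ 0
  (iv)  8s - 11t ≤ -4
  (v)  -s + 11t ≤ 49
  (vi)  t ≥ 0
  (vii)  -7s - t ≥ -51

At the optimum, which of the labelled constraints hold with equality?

(iii) and (iv)

Extreme points and Z = 2s - 6t:
  (0, 1/2) → Z = -3
  (87/97, 440/97) → Z = -2466/97
  (494/79, 388/79) → Z = -1340/79
  (359/58, 291/58) → Z = -514/29
  (0, 4/11) → Z = -24/11

The maximum is at (0, 4/11). Substituting into each constraint, equality holds for (iii) and (iv); the remaining constraints have slack.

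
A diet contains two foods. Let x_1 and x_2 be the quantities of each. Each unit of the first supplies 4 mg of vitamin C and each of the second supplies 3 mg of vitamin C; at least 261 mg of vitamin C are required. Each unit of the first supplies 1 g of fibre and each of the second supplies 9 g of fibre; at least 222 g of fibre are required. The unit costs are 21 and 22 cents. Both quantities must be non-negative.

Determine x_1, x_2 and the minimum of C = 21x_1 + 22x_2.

x_1 = 51, x_2 = 19, minimum C = 1489

Corner points and C = 21x_1 + 22x_2:
  (0, 87) → C = 1914
  (222, 0) → C = 4662
  (51, 19) → C = 1489
The feasible region is unbounded (it extends along (0, 1), (1, 0)), but C strictly increases along every unbounded feasible direction, so there is no improving ray and the minimum is attained at a vertex.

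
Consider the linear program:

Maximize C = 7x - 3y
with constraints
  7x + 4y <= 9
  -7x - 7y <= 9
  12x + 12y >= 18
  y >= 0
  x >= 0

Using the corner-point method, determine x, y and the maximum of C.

x = 1, y = 1/2, maximum C = 11/2

At the optimal vertex, 7x + 4y = 9 and 12x + 12y = 18.
Solving simultaneously gives x = 1, y = 1/2.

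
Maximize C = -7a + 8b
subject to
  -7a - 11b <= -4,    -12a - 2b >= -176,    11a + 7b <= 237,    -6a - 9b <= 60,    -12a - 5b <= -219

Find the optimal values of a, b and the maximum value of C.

Extreme points and C = -7a + 8b:
  (379/31, 454/31) → C = 979/31
  (221/18, 43/3) → C = 517/18
  (12, 15) → C = 36

The binding constraints are 11a + 7b = 237 and -12a - 5b = -219.
Solving simultaneously gives a = 12, b = 15.

a = 12, b = 15, maximum C = 36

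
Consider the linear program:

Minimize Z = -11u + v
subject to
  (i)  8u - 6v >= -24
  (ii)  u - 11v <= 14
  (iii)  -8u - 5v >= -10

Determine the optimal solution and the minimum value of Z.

u = 60/31, v = -34/31, minimum Z = -694/31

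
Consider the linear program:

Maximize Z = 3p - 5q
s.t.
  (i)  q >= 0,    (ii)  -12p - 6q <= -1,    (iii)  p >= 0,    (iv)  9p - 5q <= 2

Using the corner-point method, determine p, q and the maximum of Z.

p = 2/9, q = 0, maximum Z = 2/3

Corner points and Z = 3p - 5q:
  (1/12, 0) → Z = 1/4
  (2/9, 0) → Z = 2/3
  (0, 1/6) → Z = -5/6
The feasible region is unbounded (it extends along (0, 1), (5, 9)), but Z strictly decreases along every unbounded feasible direction, so there is no improving ray and the maximum is attained at a vertex.

The optimum lies where q = 0 and 9p - 5q = 2.
Solving simultaneously gives p = 2/9, q = 0.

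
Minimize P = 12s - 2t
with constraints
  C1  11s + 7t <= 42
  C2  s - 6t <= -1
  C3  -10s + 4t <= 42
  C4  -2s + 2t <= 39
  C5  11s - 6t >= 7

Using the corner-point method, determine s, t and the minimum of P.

Feasible corners and P = 12s - 2t:
  (245/73, 53/73) → P = 2834/73
  (301/143, 35/13) → P = 2842/143
  (4/5, 3/10) → P = 9

s = 4/5, t = 3/10, minimum P = 9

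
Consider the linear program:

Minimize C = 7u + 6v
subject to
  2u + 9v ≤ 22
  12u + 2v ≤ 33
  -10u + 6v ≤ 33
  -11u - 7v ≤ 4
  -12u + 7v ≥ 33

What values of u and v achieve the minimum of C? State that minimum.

Vertices and C = 7u + 6v:
  (-55/34, 143/51) → C = 11/2
  (-143/122, 165/61) → C = 979/122
  (-15/8, 19/8) → C = 9/8
  (-37/23, 45/23) → C = 11/23

At the optimal vertex, -11u - 7v = 4 and -12u + 7v = 33.
Solving simultaneously gives u = -37/23, v = 45/23.

u = -37/23, v = 45/23, minimum C = 11/23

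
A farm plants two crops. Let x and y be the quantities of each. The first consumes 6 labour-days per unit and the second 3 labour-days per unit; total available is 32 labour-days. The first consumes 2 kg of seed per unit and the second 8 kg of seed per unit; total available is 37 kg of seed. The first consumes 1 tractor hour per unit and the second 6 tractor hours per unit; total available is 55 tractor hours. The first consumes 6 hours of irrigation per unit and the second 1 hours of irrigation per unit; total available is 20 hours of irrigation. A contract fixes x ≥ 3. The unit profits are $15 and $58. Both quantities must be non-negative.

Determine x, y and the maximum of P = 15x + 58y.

Vertices and P = 15x + 58y:
  (10/3, 0) → P = 50
  (3, 0) → P = 45
  (3, 2) → P = 161

x = 3, y = 2, maximum P = 161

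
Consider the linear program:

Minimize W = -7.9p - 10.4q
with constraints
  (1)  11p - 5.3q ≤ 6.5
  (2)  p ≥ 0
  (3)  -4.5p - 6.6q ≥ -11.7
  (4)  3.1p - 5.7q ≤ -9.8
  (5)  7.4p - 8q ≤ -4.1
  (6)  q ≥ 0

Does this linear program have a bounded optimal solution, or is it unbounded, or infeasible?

bounded optimum

Corner points and W = -7.9p - 10.4q:
  (0, 39/22) → W = -1014/55
  (0, 98/57) → W = -5096/285
  (67/1537, 2679/1537) → W = -283909/15370
The feasible region has finitely many vertices and no improving ray; the minimum is -283909/15370 at (67/1537, 2679/1537).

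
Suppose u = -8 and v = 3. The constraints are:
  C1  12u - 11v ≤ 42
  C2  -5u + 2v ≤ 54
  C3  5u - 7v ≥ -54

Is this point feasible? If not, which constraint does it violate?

not feasible — violates C3

Constraint C3: 5u - 7v = -61, which is not ≥ -54. All other constraints are satisfied.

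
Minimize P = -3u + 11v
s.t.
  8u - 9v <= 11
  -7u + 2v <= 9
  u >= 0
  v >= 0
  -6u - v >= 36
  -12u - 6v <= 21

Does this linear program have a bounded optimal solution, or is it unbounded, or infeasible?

The boundaries 8u - 9v = 11 and v = 0 meet at (11/8, 0), but that point violates -6u - v ≥ 36. Every candidate vertex is excluded by some other constraint, so the feasible region is empty.

infeasible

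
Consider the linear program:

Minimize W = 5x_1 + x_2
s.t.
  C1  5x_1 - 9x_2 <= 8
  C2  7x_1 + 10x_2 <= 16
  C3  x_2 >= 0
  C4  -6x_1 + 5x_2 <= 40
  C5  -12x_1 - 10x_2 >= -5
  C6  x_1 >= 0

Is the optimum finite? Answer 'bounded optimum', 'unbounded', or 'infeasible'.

Extreme points and W = 5x_1 + x_2:
  (5/12, 0) → W = 25/12
  (0, 0) → W = 0
  (0, 1/2) → W = 1/2
The feasible region has finitely many vertices and no improving ray; the minimum is 0 at (0, 0).

bounded optimum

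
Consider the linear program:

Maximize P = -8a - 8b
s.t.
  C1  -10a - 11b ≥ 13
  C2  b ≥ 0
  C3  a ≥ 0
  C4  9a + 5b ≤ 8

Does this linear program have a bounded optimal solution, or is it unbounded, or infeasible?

infeasible

The boundaries -10a - 11b = 13 and b = 0 meet at (-13/10, 0), but that point violates a ≥ 0. Every candidate vertex is excluded by some other constraint, so the feasible region is empty.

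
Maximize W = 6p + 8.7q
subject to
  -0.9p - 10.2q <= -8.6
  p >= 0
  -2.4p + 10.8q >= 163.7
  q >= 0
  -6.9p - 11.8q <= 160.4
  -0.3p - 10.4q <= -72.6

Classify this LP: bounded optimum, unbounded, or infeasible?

From the feasible point (0, 1637/108), moving in the direction (0, 1) keeps every constraint satisfied while W increases without bound.

unbounded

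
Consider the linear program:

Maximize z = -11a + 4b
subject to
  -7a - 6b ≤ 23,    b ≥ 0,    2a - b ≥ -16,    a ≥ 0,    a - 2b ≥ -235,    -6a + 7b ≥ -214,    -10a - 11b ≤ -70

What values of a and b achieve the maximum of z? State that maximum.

a = 0, b = 16, maximum z = 64

Corner points and z = -11a + 4b:
  (107/3, 0) → z = -1177/3
  (7, 0) → z = -77
  (0, 16) → z = 64
  (203/3, 454/3) → z = -139
  (0, 70/11) → z = 280/11
  (2073/5, 1624/5) → z = -16307/5

The binding constraints are 2a - b = -16 and a = 0.
Solving simultaneously gives a = 0, b = 16.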